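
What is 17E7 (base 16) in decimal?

Expand by place value (powers of 16):
Digit values: E = 14
17E7 = 1 × 16^3 + 7 × 16^2 + 14 × 16^1 + 7 × 16^0
= 1 × 4096 + 7 × 256 + 14 × 16 + 7 × 1
= 4096 + 1792 + 224 + 7
= 6119



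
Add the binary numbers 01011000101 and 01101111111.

Add column by column from the right: bit + bit + carry-in; write the sum mod 2, carry 1 when the sum is 2 or 3.
carry:  11111111110
        01011000101
+       01101111111
-------------------
       011001000100
(the carry out of the leftmost column, 0, becomes the leading bit)
Decimal check:
  01011000101 = 512 + 128 + 64 + 4 + 1 = 709
  01101111111 = 512 + 256 + 64 + 32 + 16 + 8 + 4 + 2 + 1 = 895
  709 + 895 = 1604, and 011001000100 = 1024 + 512 + 64 + 4 = 1604 ✓



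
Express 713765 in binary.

Using repeated division by 2:
713765 ÷ 2 = 356882 remainder 1
356882 ÷ 2 = 178441 remainder 0
178441 ÷ 2 = 89220 remainder 1
89220 ÷ 2 = 44610 remainder 0
44610 ÷ 2 = 22305 remainder 0
22305 ÷ 2 = 11152 remainder 1
11152 ÷ 2 = 5576 remainder 0
5576 ÷ 2 = 2788 remainder 0
2788 ÷ 2 = 1394 remainder 0
1394 ÷ 2 = 697 remainder 0
697 ÷ 2 = 348 remainder 1
348 ÷ 2 = 174 remainder 0
174 ÷ 2 = 87 remainder 0
87 ÷ 2 = 43 remainder 1
43 ÷ 2 = 21 remainder 1
21 ÷ 2 = 10 remainder 1
10 ÷ 2 = 5 remainder 0
5 ÷ 2 = 2 remainder 1
2 ÷ 2 = 1 remainder 0
1 ÷ 2 = 0 remainder 1
Reading remainders bottom to top: 10101110010000100101



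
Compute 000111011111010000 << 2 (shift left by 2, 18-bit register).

Original: 000111011111010000 (decimal 30672)
Shift left by 2 positions
Append 2 zeros on the right
Result: 011101111101000000 (decimal 122688)
Equivalent: 30672 << 2 = 30672 × 2^2 = 122688



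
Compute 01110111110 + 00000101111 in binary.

Add column by column from the right: bit + bit + carry-in; write the sum mod 2, carry 1 when the sum is 2 or 3.
carry:  00001111100
        01110111110
+       00000101111
-------------------
       001111101101
(the carry out of the leftmost column, 0, becomes the leading bit)
Decimal check:
  01110111110 = 512 + 256 + 128 + 32 + 16 + 8 + 4 + 2 = 958
  00000101111 = 32 + 8 + 4 + 2 + 1 = 47
  958 + 47 = 1005, and 001111101101 = 512 + 256 + 128 + 64 + 32 + 8 + 4 + 1 = 1005 ✓



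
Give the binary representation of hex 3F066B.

Convert each hex digit to 4 bits:
  3 = 0011
  F = 1111
  0 = 0000
  6 = 0110
  6 = 0110
  B = 1011
Concatenate: 001111110000011001101011



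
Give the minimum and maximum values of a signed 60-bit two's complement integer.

For 60-bit two's complement:
Minimum: -2^59 = -576460752303423488
Maximum: 2^59 - 1 = 576460752303423487



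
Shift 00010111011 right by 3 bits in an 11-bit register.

Original: 00010111011 (decimal 187)
Shift right by 3 positions
Drop the 3 low bits; fill with zeros on the left
Result: 00000010111 (decimal 23)
Equivalent: 187 >> 3 = 187 ÷ 2^3 = 23



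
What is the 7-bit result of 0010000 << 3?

Original: 0010000 (decimal 16)
Shift left by 3 positions
Append 3 zeros on the right and drop the 3 high bits that overflow the 7-bit width
Result: 0000000 (decimal 0)
Equivalent: 16 << 3 = 16 × 2^3 = 128, truncated to 7 bits = 0



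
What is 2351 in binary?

Using repeated division by 2:
2351 ÷ 2 = 1175 remainder 1
1175 ÷ 2 = 587 remainder 1
587 ÷ 2 = 293 remainder 1
293 ÷ 2 = 146 remainder 1
146 ÷ 2 = 73 remainder 0
73 ÷ 2 = 36 remainder 1
36 ÷ 2 = 18 remainder 0
18 ÷ 2 = 9 remainder 0
9 ÷ 2 = 4 remainder 1
4 ÷ 2 = 2 remainder 0
2 ÷ 2 = 1 remainder 0
1 ÷ 2 = 0 remainder 1
Reading remainders bottom to top: 100100101111



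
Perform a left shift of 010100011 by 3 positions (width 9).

Original: 010100011 (decimal 163)
Shift left by 3 positions
Append 3 zeros on the right and drop the 3 high bits that overflow the 9-bit width
Result: 100011000 (decimal 280)
Equivalent: 163 << 3 = 163 × 2^3 = 1304, truncated to 9 bits = 280



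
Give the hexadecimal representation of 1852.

Using repeated division by 16 (digits 10–15 are A–F):
1852 ÷ 16 = 115 remainder 12 (C)
115 ÷ 16 = 7 remainder 3
7 ÷ 16 = 0 remainder 7
Reading remainders bottom to top: 73C



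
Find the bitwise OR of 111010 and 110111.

OR: 1 when either bit is 1
  111010
| 110111
--------
  111111
Decimal: 58 | 55 = 63



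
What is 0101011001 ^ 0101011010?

XOR: 1 when bits differ
  0101011001
^ 0101011010
------------
  0000000011
Decimal: 345 ^ 346 = 3



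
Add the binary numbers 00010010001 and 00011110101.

Add column by column from the right: bit + bit + carry-in; write the sum mod 2, carry 1 when the sum is 2 or 3.
carry:  00111100010
        00010010001
+       00011110101
-------------------
       000110000110
(the carry out of the leftmost column, 0, becomes the leading bit)
Decimal check:
  00010010001 = 128 + 16 + 1 = 145
  00011110101 = 128 + 64 + 32 + 16 + 4 + 1 = 245
  145 + 245 = 390, and 000110000110 = 256 + 128 + 4 + 2 = 390 ✓



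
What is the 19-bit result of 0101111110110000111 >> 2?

Original: 0101111110110000111 (decimal 195975)
Shift right by 2 positions
Drop the 2 low bits; fill with zeros on the left
Result: 0001011111101100001 (decimal 48993)
Equivalent: 195975 >> 2 = 195975 ÷ 2^2 = 48993



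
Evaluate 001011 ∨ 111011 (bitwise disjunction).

OR: 1 when either bit is 1
  001011
| 111011
--------
  111011
Decimal: 11 | 59 = 59



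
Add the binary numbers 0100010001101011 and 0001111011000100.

Add column by column from the right: bit + bit + carry-in; write the sum mod 2, carry 1 when the sum is 2 or 3.
carry:  0011100110000000
        0100010001101011
+       0001111011000100
------------------------
       00110001100101111
(the carry out of the leftmost column, 0, becomes the leading bit)
Decimal check:
  0100010001101011 = 16384 + 1024 + 64 + 32 + 8 + 2 + 1 = 17515
  0001111011000100 = 4096 + 2048 + 1024 + 512 + 128 + 64 + 4 = 7876
  17515 + 7876 = 25391, and 00110001100101111 = 16384 + 8192 + 512 + 256 + 32 + 8 + 4 + 2 + 1 = 25391 ✓



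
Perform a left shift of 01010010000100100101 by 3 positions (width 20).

Original: 01010010000100100101 (decimal 336165)
Shift left by 3 positions
Append 3 zeros on the right and drop the 3 high bits that overflow the 20-bit width
Result: 10010000100100101000 (decimal 592168)
Equivalent: 336165 << 3 = 336165 × 2^3 = 2689320, truncated to 20 bits = 592168



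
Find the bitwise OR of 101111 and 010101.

OR: 1 when either bit is 1
  101111
| 010101
--------
  111111
Decimal: 47 | 21 = 63



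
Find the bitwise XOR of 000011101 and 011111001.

XOR: 1 when bits differ
  000011101
^ 011111001
-----------
  011100100
Decimal: 29 ^ 249 = 228



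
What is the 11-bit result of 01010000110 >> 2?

Original: 01010000110 (decimal 646)
Shift right by 2 positions
Drop the 2 low bits; fill with zeros on the left
Result: 00010100001 (decimal 161)
Equivalent: 646 >> 2 = 646 ÷ 2^2 = 161



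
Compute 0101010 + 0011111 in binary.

Add column by column from the right: bit + bit + carry-in; write the sum mod 2, carry 1 when the sum is 2 or 3.
carry:  1111100
        0101010
+       0011111
---------------
       01001001
(the carry out of the leftmost column, 0, becomes the leading bit)
Decimal check:
  0101010 = 32 + 8 + 2 = 42
  0011111 = 16 + 8 + 4 + 2 + 1 = 31
  42 + 31 = 73, and 01001001 = 64 + 8 + 1 = 73 ✓



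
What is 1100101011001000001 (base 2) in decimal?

Sum of powers of 2 for each 1-bit:
2^0 + 2^6 + 2^9 + 2^10 + 2^12 + 2^14 + 2^17 + 2^18
= 1 + 64 + 512 + 1024 + 4096 + 16384 + 131072 + 262144
= 415297



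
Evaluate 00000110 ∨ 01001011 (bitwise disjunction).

OR: 1 when either bit is 1
  00000110
| 01001011
----------
  01001111
Decimal: 6 | 75 = 79



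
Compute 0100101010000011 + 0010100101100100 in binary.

Add column by column from the right: bit + bit + carry-in; write the sum mod 2, carry 1 when the sum is 2 or 3.
carry:  0001000000000000
        0100101010000011
+       0010100101100100
------------------------
       00111001111100111
(the carry out of the leftmost column, 0, becomes the leading bit)
Decimal check:
  0100101010000011 = 16384 + 2048 + 512 + 128 + 2 + 1 = 19075
  0010100101100100 = 8192 + 2048 + 256 + 64 + 32 + 4 = 10596
  19075 + 10596 = 29671, and 00111001111100111 = 16384 + 8192 + 4096 + 512 + 256 + 128 + 64 + 32 + 4 + 2 + 1 = 29671 ✓



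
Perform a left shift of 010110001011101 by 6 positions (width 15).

Original: 010110001011101 (decimal 11357)
Shift left by 6 positions
Append 6 zeros on the right and drop the 6 high bits that overflow the 15-bit width
Result: 001011101000000 (decimal 5952)
Equivalent: 11357 << 6 = 11357 × 2^6 = 726848, truncated to 15 bits = 5952



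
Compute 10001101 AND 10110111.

AND: 1 only when both bits are 1
  10001101
& 10110111
----------
  10000101
Decimal: 141 & 183 = 133



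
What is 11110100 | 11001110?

OR: 1 when either bit is 1
  11110100
| 11001110
----------
  11111110
Decimal: 244 | 206 = 254



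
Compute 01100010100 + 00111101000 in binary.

Add column by column from the right: bit + bit + carry-in; write the sum mod 2, carry 1 when the sum is 2 or 3.
carry:  11000000000
        01100010100
+       00111101000
-------------------
       010011111100
(the carry out of the leftmost column, 0, becomes the leading bit)
Decimal check:
  01100010100 = 512 + 256 + 16 + 4 = 788
  00111101000 = 256 + 128 + 64 + 32 + 8 = 488
  788 + 488 = 1276, and 010011111100 = 1024 + 128 + 64 + 32 + 16 + 8 + 4 = 1276 ✓



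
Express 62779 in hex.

Using repeated division by 16 (digits 10–15 are A–F):
62779 ÷ 16 = 3923 remainder 11 (B)
3923 ÷ 16 = 245 remainder 3
245 ÷ 16 = 15 remainder 5
15 ÷ 16 = 0 remainder 15 (F)
Reading remainders bottom to top: F53B



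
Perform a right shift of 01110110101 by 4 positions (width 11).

Original: 01110110101 (decimal 949)
Shift right by 4 positions
Drop the 4 low bits; fill with zeros on the left
Result: 00000111011 (decimal 59)
Equivalent: 949 >> 4 = 949 ÷ 2^4 = 59



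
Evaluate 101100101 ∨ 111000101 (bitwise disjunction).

OR: 1 when either bit is 1
  101100101
| 111000101
-----------
  111100101
Decimal: 357 | 453 = 485



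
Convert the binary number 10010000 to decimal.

Sum of powers of 2 for each 1-bit:
2^4 + 2^7
= 16 + 128
= 144



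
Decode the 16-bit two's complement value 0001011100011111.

Binary: 0001011100011111
Sign bit: 0 (non-negative)
Read directly as an unsigned value:
0001011100011111 = 4096 + 1024 + 512 + 256 + 16 + 8 + 4 + 2 + 1 = 5919
Value: 5919



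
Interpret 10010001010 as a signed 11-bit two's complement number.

Binary: 10010001010
Sign bit: 1 (negative)
Invert: 01101110101
Add 1:  01101110110
Magnitude: 01101110110 = 512 + 256 + 64 + 32 + 16 + 4 + 2 = 886
Value: -886



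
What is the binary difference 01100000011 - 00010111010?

Method 1 - Direct subtraction (column by column from the right: bit − bit − borrow-in; if negative, add 2 and borrow 1 from the next column):
borrow: 00111110000
        01100000011
-       00010111010
-------------------
        01001001001

Method 2 - Add two's complement:
Two's complement of 00010111010: invert → 11101000101, add 1 → 11101000110
  01100000011
+ 11101000110
-------------
 101001001001  (end carry out of the top bit = 1)
Discarding the end carry: 01001001001
Decimal check:
  01100000011 = 512 + 256 + 2 + 1 = 771
  00010111010 = 128 + 32 + 16 + 8 + 2 = 186
  771 - 186 = 585, and 01001001001 = 512 + 64 + 8 + 1 = 585 ✓



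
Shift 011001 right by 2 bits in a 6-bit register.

Original: 011001 (decimal 25)
Shift right by 2 positions
Drop the 2 low bits; fill with zeros on the left
Result: 000110 (decimal 6)
Equivalent: 25 >> 2 = 25 ÷ 2^2 = 6



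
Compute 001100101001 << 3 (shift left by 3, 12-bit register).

Original: 001100101001 (decimal 809)
Shift left by 3 positions
Append 3 zeros on the right and drop the 3 high bits that overflow the 12-bit width
Result: 100101001000 (decimal 2376)
Equivalent: 809 << 3 = 809 × 2^3 = 6472, truncated to 12 bits = 2376



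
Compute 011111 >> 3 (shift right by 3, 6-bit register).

Original: 011111 (decimal 31)
Shift right by 3 positions
Drop the 3 low bits; fill with zeros on the left
Result: 000011 (decimal 3)
Equivalent: 31 >> 3 = 31 ÷ 2^3 = 3



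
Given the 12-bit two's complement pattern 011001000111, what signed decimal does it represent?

Binary: 011001000111
Sign bit: 0 (non-negative)
Read directly as an unsigned value:
011001000111 = 1024 + 512 + 64 + 4 + 2 + 1 = 1607
Value: 1607



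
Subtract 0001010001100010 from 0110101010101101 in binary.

Method 1 - Direct subtraction (column by column from the right: bit − bit − borrow-in; if negative, add 2 and borrow 1 from the next column):
borrow: 0010100010000100
        0110101010101101
-       0001010001100010
------------------------
        0101011001001011

Method 2 - Add two's complement:
Two's complement of 0001010001100010: invert → 1110101110011101, add 1 → 1110101110011110
  0110101010101101
+ 1110101110011110
------------------
 10101011001001011  (end carry out of the top bit = 1)
Discarding the end carry: 0101011001001011
Decimal check:
  0110101010101101 = 16384 + 8192 + 2048 + 512 + 128 + 32 + 8 + 4 + 1 = 27309
  0001010001100010 = 4096 + 1024 + 64 + 32 + 2 = 5218
  27309 - 5218 = 22091, and 0101011001001011 = 16384 + 4096 + 1024 + 512 + 64 + 8 + 2 + 1 = 22091 ✓



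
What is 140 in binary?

Using repeated division by 2:
140 ÷ 2 = 70 remainder 0
70 ÷ 2 = 35 remainder 0
35 ÷ 2 = 17 remainder 1
17 ÷ 2 = 8 remainder 1
8 ÷ 2 = 4 remainder 0
4 ÷ 2 = 2 remainder 0
2 ÷ 2 = 1 remainder 0
1 ÷ 2 = 0 remainder 1
Reading remainders bottom to top: 10001100



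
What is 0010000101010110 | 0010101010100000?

OR: 1 when either bit is 1
  0010000101010110
| 0010101010100000
------------------
  0010101111110110
Decimal: 8534 | 10912 = 11254



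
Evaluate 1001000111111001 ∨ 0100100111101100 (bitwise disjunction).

OR: 1 when either bit is 1
  1001000111111001
| 0100100111101100
------------------
  1101100111111101
Decimal: 37369 | 18924 = 55805



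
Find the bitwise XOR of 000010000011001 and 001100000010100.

XOR: 1 when bits differ
  000010000011001
^ 001100000010100
-----------------
  001110000001101
Decimal: 1049 ^ 6164 = 7181



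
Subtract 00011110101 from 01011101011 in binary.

Method 1 - Direct subtraction (column by column from the right: bit − bit − borrow-in; if negative, add 2 and borrow 1 from the next column):
borrow: 01111101000
        01011101011
-       00011110101
-------------------
        00111110110

Method 2 - Add two's complement:
Two's complement of 00011110101: invert → 11100001010, add 1 → 11100001011
  01011101011
+ 11100001011
-------------
 100111110110  (end carry out of the top bit = 1)
Discarding the end carry: 00111110110
Decimal check:
  01011101011 = 512 + 128 + 64 + 32 + 8 + 2 + 1 = 747
  00011110101 = 128 + 64 + 32 + 16 + 4 + 1 = 245
  747 - 245 = 502, and 00111110110 = 256 + 128 + 64 + 32 + 16 + 4 + 2 = 502 ✓



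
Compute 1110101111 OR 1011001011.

OR: 1 when either bit is 1
  1110101111
| 1011001011
------------
  1111101111
Decimal: 943 | 715 = 1007



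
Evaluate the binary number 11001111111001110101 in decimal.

Sum of powers of 2 for each 1-bit:
2^0 + 2^2 + 2^4 + 2^5 + 2^6 + 2^9 + 2^10 + 2^11 + 2^12 + 2^13 + 2^14 + 2^15 + 2^18 + 2^19
= 1 + 4 + 16 + 32 + 64 + 512 + 1024 + 2048 + 4096 + 8192 + 16384 + 32768 + 262144 + 524288
= 851573



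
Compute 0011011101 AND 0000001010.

AND: 1 only when both bits are 1
  0011011101
& 0000001010
------------
  0000001000
Decimal: 221 & 10 = 8



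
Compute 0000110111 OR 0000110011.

OR: 1 when either bit is 1
  0000110111
| 0000110011
------------
  0000110111
Decimal: 55 | 51 = 55



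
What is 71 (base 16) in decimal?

Expand by place value (powers of 16):
71 = 7 × 16^1 + 1 × 16^0
= 7 × 16 + 1 × 1
= 112 + 1
= 113



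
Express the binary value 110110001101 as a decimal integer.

Sum of powers of 2 for each 1-bit:
2^0 + 2^2 + 2^3 + 2^7 + 2^8 + 2^10 + 2^11
= 1 + 4 + 8 + 128 + 256 + 1024 + 2048
= 3469



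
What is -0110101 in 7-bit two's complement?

Original: 0110101
Step 1 - Invert all bits: 1001010
Step 2 - Add 1: 1001011
Verification: 0110101 + 1001011 = 10000000; discarding the end carry (carry out of the top bit) leaves the 7-bit value 0000000, as required for x + (-x)



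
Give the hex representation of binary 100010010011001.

Group into 4-bit nibbles from right:
  0100 = 4
  0100 = 4
  1001 = 9
  1001 = 9
Result: 4499



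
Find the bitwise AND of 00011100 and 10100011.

AND: 1 only when both bits are 1
  00011100
& 10100011
----------
  00000000
Decimal: 28 & 163 = 0



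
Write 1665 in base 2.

Using repeated division by 2:
1665 ÷ 2 = 832 remainder 1
832 ÷ 2 = 416 remainder 0
416 ÷ 2 = 208 remainder 0
208 ÷ 2 = 104 remainder 0
104 ÷ 2 = 52 remainder 0
52 ÷ 2 = 26 remainder 0
26 ÷ 2 = 13 remainder 0
13 ÷ 2 = 6 remainder 1
6 ÷ 2 = 3 remainder 0
3 ÷ 2 = 1 remainder 1
1 ÷ 2 = 0 remainder 1
Reading remainders bottom to top: 11010000001



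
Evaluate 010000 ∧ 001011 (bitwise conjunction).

AND: 1 only when both bits are 1
  010000
& 001011
--------
  000000
Decimal: 16 & 11 = 0



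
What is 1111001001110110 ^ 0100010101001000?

XOR: 1 when bits differ
  1111001001110110
^ 0100010101001000
------------------
  1011011100111110
Decimal: 62070 ^ 17736 = 46910



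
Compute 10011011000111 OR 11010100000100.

OR: 1 when either bit is 1
  10011011000111
| 11010100000100
----------------
  11011111000111
Decimal: 9927 | 13572 = 14279



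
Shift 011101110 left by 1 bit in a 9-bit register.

Original: 011101110 (decimal 238)
Shift left by 1 position
Append 1 zero on the right
Result: 111011100 (decimal 476)
Equivalent: 238 << 1 = 238 × 2^1 = 476



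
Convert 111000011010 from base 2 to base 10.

Sum of powers of 2 for each 1-bit:
2^1 + 2^3 + 2^4 + 2^9 + 2^10 + 2^11
= 2 + 8 + 16 + 512 + 1024 + 2048
= 3610



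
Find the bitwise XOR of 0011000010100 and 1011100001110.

XOR: 1 when bits differ
  0011000010100
^ 1011100001110
---------------
  1000100011010
Decimal: 1556 ^ 5902 = 4378



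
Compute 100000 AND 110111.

AND: 1 only when both bits are 1
  100000
& 110111
--------
  100000
Decimal: 32 & 55 = 32



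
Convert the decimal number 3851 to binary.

Using repeated division by 2:
3851 ÷ 2 = 1925 remainder 1
1925 ÷ 2 = 962 remainder 1
962 ÷ 2 = 481 remainder 0
481 ÷ 2 = 240 remainder 1
240 ÷ 2 = 120 remainder 0
120 ÷ 2 = 60 remainder 0
60 ÷ 2 = 30 remainder 0
30 ÷ 2 = 15 remainder 0
15 ÷ 2 = 7 remainder 1
7 ÷ 2 = 3 remainder 1
3 ÷ 2 = 1 remainder 1
1 ÷ 2 = 0 remainder 1
Reading remainders bottom to top: 111100001011



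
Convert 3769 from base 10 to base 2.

Using repeated division by 2:
3769 ÷ 2 = 1884 remainder 1
1884 ÷ 2 = 942 remainder 0
942 ÷ 2 = 471 remainder 0
471 ÷ 2 = 235 remainder 1
235 ÷ 2 = 117 remainder 1
117 ÷ 2 = 58 remainder 1
58 ÷ 2 = 29 remainder 0
29 ÷ 2 = 14 remainder 1
14 ÷ 2 = 7 remainder 0
7 ÷ 2 = 3 remainder 1
3 ÷ 2 = 1 remainder 1
1 ÷ 2 = 0 remainder 1
Reading remainders bottom to top: 111010111001



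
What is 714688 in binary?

Using repeated division by 2:
714688 ÷ 2 = 357344 remainder 0
357344 ÷ 2 = 178672 remainder 0
178672 ÷ 2 = 89336 remainder 0
89336 ÷ 2 = 44668 remainder 0
44668 ÷ 2 = 22334 remainder 0
22334 ÷ 2 = 11167 remainder 0
11167 ÷ 2 = 5583 remainder 1
5583 ÷ 2 = 2791 remainder 1
2791 ÷ 2 = 1395 remainder 1
1395 ÷ 2 = 697 remainder 1
697 ÷ 2 = 348 remainder 1
348 ÷ 2 = 174 remainder 0
174 ÷ 2 = 87 remainder 0
87 ÷ 2 = 43 remainder 1
43 ÷ 2 = 21 remainder 1
21 ÷ 2 = 10 remainder 1
10 ÷ 2 = 5 remainder 0
5 ÷ 2 = 2 remainder 1
2 ÷ 2 = 1 remainder 0
1 ÷ 2 = 0 remainder 1
Reading remainders bottom to top: 10101110011111000000



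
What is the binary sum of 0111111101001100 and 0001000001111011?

Add column by column from the right: bit + bit + carry-in; write the sum mod 2, carry 1 when the sum is 2 or 3.
carry:  1110000011110000
        0111111101001100
+       0001000001111011
------------------------
       01000111111000111
(the carry out of the leftmost column, 0, becomes the leading bit)
Decimal check:
  0111111101001100 = 16384 + 8192 + 4096 + 2048 + 1024 + 512 + 256 + 64 + 8 + 4 = 32588
  0001000001111011 = 4096 + 64 + 32 + 16 + 8 + 2 + 1 = 4219
  32588 + 4219 = 36807, and 01000111111000111 = 32768 + 2048 + 1024 + 512 + 256 + 128 + 64 + 4 + 2 + 1 = 36807 ✓



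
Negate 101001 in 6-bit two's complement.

Original (sign bit 1, negative): 101001
Step 1 - Invert all bits: 010110
Step 2 - Add 1: 010111
Verification: 101001 + 010111 = 1000000; discarding the end carry (carry out of the top bit) leaves the 6-bit value 000000, as required for x + (-x)



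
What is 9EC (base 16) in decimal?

Expand by place value (powers of 16):
Digit values: E = 14, C = 12
9EC = 9 × 16^2 + 14 × 16^1 + 12 × 16^0
= 9 × 256 + 14 × 16 + 12 × 1
= 2304 + 224 + 12
= 2540



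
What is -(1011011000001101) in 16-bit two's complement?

Original (sign bit 1, negative): 1011011000001101
Step 1 - Invert all bits: 0100100111110010
Step 2 - Add 1: 0100100111110011
Verification: 1011011000001101 + 0100100111110011 = 10000000000000000; discarding the end carry (carry out of the top bit) leaves the 16-bit value 0000000000000000, as required for x + (-x)



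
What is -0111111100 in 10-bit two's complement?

Original: 0111111100
Step 1 - Invert all bits: 1000000011
Step 2 - Add 1: 1000000100
Verification: 0111111100 + 1000000100 = 10000000000; discarding the end carry (carry out of the top bit) leaves the 10-bit value 0000000000, as required for x + (-x)



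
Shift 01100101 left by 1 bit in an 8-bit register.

Original: 01100101 (decimal 101)
Shift left by 1 position
Append 1 zero on the right
Result: 11001010 (decimal 202)
Equivalent: 101 << 1 = 101 × 2^1 = 202



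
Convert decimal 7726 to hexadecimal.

Using repeated division by 16 (digits 10–15 are A–F):
7726 ÷ 16 = 482 remainder 14 (E)
482 ÷ 16 = 30 remainder 2
30 ÷ 16 = 1 remainder 14 (E)
1 ÷ 16 = 0 remainder 1
Reading remainders bottom to top: 1E2E



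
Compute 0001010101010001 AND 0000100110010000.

AND: 1 only when both bits are 1
  0001010101010001
& 0000100110010000
------------------
  0000000100010000
Decimal: 5457 & 2448 = 272



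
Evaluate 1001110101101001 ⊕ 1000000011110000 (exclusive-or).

XOR: 1 when bits differ
  1001110101101001
^ 1000000011110000
------------------
  0001110110011001
Decimal: 40297 ^ 33008 = 7577



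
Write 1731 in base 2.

Using repeated division by 2:
1731 ÷ 2 = 865 remainder 1
865 ÷ 2 = 432 remainder 1
432 ÷ 2 = 216 remainder 0
216 ÷ 2 = 108 remainder 0
108 ÷ 2 = 54 remainder 0
54 ÷ 2 = 27 remainder 0
27 ÷ 2 = 13 remainder 1
13 ÷ 2 = 6 remainder 1
6 ÷ 2 = 3 remainder 0
3 ÷ 2 = 1 remainder 1
1 ÷ 2 = 0 remainder 1
Reading remainders bottom to top: 11011000011



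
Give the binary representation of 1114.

Using repeated division by 2:
1114 ÷ 2 = 557 remainder 0
557 ÷ 2 = 278 remainder 1
278 ÷ 2 = 139 remainder 0
139 ÷ 2 = 69 remainder 1
69 ÷ 2 = 34 remainder 1
34 ÷ 2 = 17 remainder 0
17 ÷ 2 = 8 remainder 1
8 ÷ 2 = 4 remainder 0
4 ÷ 2 = 2 remainder 0
2 ÷ 2 = 1 remainder 0
1 ÷ 2 = 0 remainder 1
Reading remainders bottom to top: 10001011010



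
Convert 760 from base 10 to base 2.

Using repeated division by 2:
760 ÷ 2 = 380 remainder 0
380 ÷ 2 = 190 remainder 0
190 ÷ 2 = 95 remainder 0
95 ÷ 2 = 47 remainder 1
47 ÷ 2 = 23 remainder 1
23 ÷ 2 = 11 remainder 1
11 ÷ 2 = 5 remainder 1
5 ÷ 2 = 2 remainder 1
2 ÷ 2 = 1 remainder 0
1 ÷ 2 = 0 remainder 1
Reading remainders bottom to top: 1011111000



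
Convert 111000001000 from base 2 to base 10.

Sum of powers of 2 for each 1-bit:
2^3 + 2^9 + 2^10 + 2^11
= 8 + 512 + 1024 + 2048
= 3592



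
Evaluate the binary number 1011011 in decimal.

Sum of powers of 2 for each 1-bit:
2^0 + 2^1 + 2^3 + 2^4 + 2^6
= 1 + 2 + 8 + 16 + 64
= 91



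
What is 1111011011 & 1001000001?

AND: 1 only when both bits are 1
  1111011011
& 1001000001
------------
  1001000001
Decimal: 987 & 577 = 577



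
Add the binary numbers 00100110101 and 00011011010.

Add column by column from the right: bit + bit + carry-in; write the sum mod 2, carry 1 when the sum is 2 or 3.
carry:  01111100000
        00100110101
+       00011011010
-------------------
       001000001111
(the carry out of the leftmost column, 0, becomes the leading bit)
Decimal check:
  00100110101 = 256 + 32 + 16 + 4 + 1 = 309
  00011011010 = 128 + 64 + 16 + 8 + 2 = 218
  309 + 218 = 527, and 001000001111 = 512 + 8 + 4 + 2 + 1 = 527 ✓



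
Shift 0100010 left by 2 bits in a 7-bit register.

Original: 0100010 (decimal 34)
Shift left by 2 positions
Append 2 zeros on the right and drop the 2 high bits that overflow the 7-bit width
Result: 0001000 (decimal 8)
Equivalent: 34 << 2 = 34 × 2^2 = 136, truncated to 7 bits = 8



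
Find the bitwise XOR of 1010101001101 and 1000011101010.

XOR: 1 when bits differ
  1010101001101
^ 1000011101010
---------------
  0010110100111
Decimal: 5453 ^ 4330 = 1447



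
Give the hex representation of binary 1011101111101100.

Group into 4-bit nibbles from right:
  1011 = B
  1011 = B
  1110 = E
  1100 = C
Result: BBEC



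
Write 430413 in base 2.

Using repeated division by 2:
430413 ÷ 2 = 215206 remainder 1
215206 ÷ 2 = 107603 remainder 0
107603 ÷ 2 = 53801 remainder 1
53801 ÷ 2 = 26900 remainder 1
26900 ÷ 2 = 13450 remainder 0
13450 ÷ 2 = 6725 remainder 0
6725 ÷ 2 = 3362 remainder 1
3362 ÷ 2 = 1681 remainder 0
1681 ÷ 2 = 840 remainder 1
840 ÷ 2 = 420 remainder 0
420 ÷ 2 = 210 remainder 0
210 ÷ 2 = 105 remainder 0
105 ÷ 2 = 52 remainder 1
52 ÷ 2 = 26 remainder 0
26 ÷ 2 = 13 remainder 0
13 ÷ 2 = 6 remainder 1
6 ÷ 2 = 3 remainder 0
3 ÷ 2 = 1 remainder 1
1 ÷ 2 = 0 remainder 1
Reading remainders bottom to top: 1101001000101001101



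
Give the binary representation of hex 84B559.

Convert each hex digit to 4 bits:
  8 = 1000
  4 = 0100
  B = 1011
  5 = 0101
  5 = 0101
  9 = 1001
Concatenate: 100001001011010101011001



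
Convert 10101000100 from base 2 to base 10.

Sum of powers of 2 for each 1-bit:
2^2 + 2^6 + 2^8 + 2^10
= 4 + 64 + 256 + 1024
= 1348



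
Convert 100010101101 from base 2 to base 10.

Sum of powers of 2 for each 1-bit:
2^0 + 2^2 + 2^3 + 2^5 + 2^7 + 2^11
= 1 + 4 + 8 + 32 + 128 + 2048
= 2221



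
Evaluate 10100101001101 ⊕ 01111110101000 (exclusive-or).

XOR: 1 when bits differ
  10100101001101
^ 01111110101000
----------------
  11011011100101
Decimal: 10573 ^ 8104 = 14053



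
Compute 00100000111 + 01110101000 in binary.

Add column by column from the right: bit + bit + carry-in; write the sum mod 2, carry 1 when the sum is 2 or 3.
carry:  11000000000
        00100000111
+       01110101000
-------------------
       010010101111
(the carry out of the leftmost column, 0, becomes the leading bit)
Decimal check:
  00100000111 = 256 + 4 + 2 + 1 = 263
  01110101000 = 512 + 256 + 128 + 32 + 8 = 936
  263 + 936 = 1199, and 010010101111 = 1024 + 128 + 32 + 8 + 4 + 2 + 1 = 1199 ✓



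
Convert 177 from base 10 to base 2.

Using repeated division by 2:
177 ÷ 2 = 88 remainder 1
88 ÷ 2 = 44 remainder 0
44 ÷ 2 = 22 remainder 0
22 ÷ 2 = 11 remainder 0
11 ÷ 2 = 5 remainder 1
5 ÷ 2 = 2 remainder 1
2 ÷ 2 = 1 remainder 0
1 ÷ 2 = 0 remainder 1
Reading remainders bottom to top: 10110001



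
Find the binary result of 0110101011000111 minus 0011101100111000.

Method 1 - Direct subtraction (column by column from the right: bit − bit − borrow-in; if negative, add 2 and borrow 1 from the next column):
borrow: 0111111001110000
        0110101011000111
-       0011101100111000
------------------------
        0010111110001111

Method 2 - Add two's complement:
Two's complement of 0011101100111000: invert → 1100010011000111, add 1 → 1100010011001000
  0110101011000111
+ 1100010011001000
------------------
 10010111110001111  (end carry out of the top bit = 1)
Discarding the end carry: 0010111110001111
Decimal check:
  0110101011000111 = 16384 + 8192 + 2048 + 512 + 128 + 64 + 4 + 2 + 1 = 27335
  0011101100111000 = 8192 + 4096 + 2048 + 512 + 256 + 32 + 16 + 8 = 15160
  27335 - 15160 = 12175, and 0010111110001111 = 8192 + 2048 + 1024 + 512 + 256 + 128 + 8 + 4 + 2 + 1 = 12175 ✓



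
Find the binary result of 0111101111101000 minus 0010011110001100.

Method 1 - Direct subtraction (column by column from the right: bit − bit − borrow-in; if negative, add 2 and borrow 1 from the next column):
borrow: 0000100000111000
        0111101111101000
-       0010011110001100
------------------------
        0101010001011100

Method 2 - Add two's complement:
Two's complement of 0010011110001100: invert → 1101100001110011, add 1 → 1101100001110100
  0111101111101000
+ 1101100001110100
------------------
 10101010001011100  (end carry out of the top bit = 1)
Discarding the end carry: 0101010001011100
Decimal check:
  0111101111101000 = 16384 + 8192 + 4096 + 2048 + 512 + 256 + 128 + 64 + 32 + 8 = 31720
  0010011110001100 = 8192 + 1024 + 512 + 256 + 128 + 8 + 4 = 10124
  31720 - 10124 = 21596, and 0101010001011100 = 16384 + 4096 + 1024 + 64 + 16 + 8 + 4 = 21596 ✓



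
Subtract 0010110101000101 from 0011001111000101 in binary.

Method 1 - Direct subtraction (column by column from the right: bit − bit − borrow-in; if negative, add 2 and borrow 1 from the next column):
borrow: 0001100000000000
        0011001111000101
-       0010110101000101
------------------------
        0000011010000000

Method 2 - Add two's complement:
Two's complement of 0010110101000101: invert → 1101001010111010, add 1 → 1101001010111011
  0011001111000101
+ 1101001010111011
------------------
 10000011010000000  (end carry out of the top bit = 1)
Discarding the end carry: 0000011010000000
Decimal check:
  0011001111000101 = 8192 + 4096 + 512 + 256 + 128 + 64 + 4 + 1 = 13253
  0010110101000101 = 8192 + 2048 + 1024 + 256 + 64 + 4 + 1 = 11589
  13253 - 11589 = 1664, and 0000011010000000 = 1024 + 512 + 128 = 1664 ✓



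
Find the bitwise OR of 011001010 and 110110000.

OR: 1 when either bit is 1
  011001010
| 110110000
-----------
  111111010
Decimal: 202 | 432 = 506



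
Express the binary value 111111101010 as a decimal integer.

Sum of powers of 2 for each 1-bit:
2^1 + 2^3 + 2^5 + 2^6 + 2^7 + 2^8 + 2^9 + 2^10 + 2^11
= 2 + 8 + 32 + 64 + 128 + 256 + 512 + 1024 + 2048
= 4074



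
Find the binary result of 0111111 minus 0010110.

Method 1 - Direct subtraction (column by column from the right: bit − bit − borrow-in; if negative, add 2 and borrow 1 from the next column):
borrow: 0000000
        0111111
-       0010110
---------------
        0101001

Method 2 - Add two's complement:
Two's complement of 0010110: invert → 1101001, add 1 → 1101010
  0111111
+ 1101010
---------
 10101001  (end carry out of the top bit = 1)
Discarding the end carry: 0101001
Decimal check:
  0111111 = 32 + 16 + 8 + 4 + 2 + 1 = 63
  0010110 = 16 + 4 + 2 = 22
  63 - 22 = 41, and 0101001 = 32 + 8 + 1 = 41 ✓



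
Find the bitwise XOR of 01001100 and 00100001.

XOR: 1 when bits differ
  01001100
^ 00100001
----------
  01101101
Decimal: 76 ^ 33 = 109



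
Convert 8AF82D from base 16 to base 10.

Expand by place value (powers of 16):
Digit values: A = 10, F = 15, D = 13
8AF82D = 8 × 16^5 + 10 × 16^4 + 15 × 16^3 + 8 × 16^2 + 2 × 16^1 + 13 × 16^0
= 8 × 1048576 + 10 × 65536 + 15 × 4096 + 8 × 256 + 2 × 16 + 13 × 1
= 8388608 + 655360 + 61440 + 2048 + 32 + 13
= 9107501



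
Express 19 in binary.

Using repeated division by 2:
19 ÷ 2 = 9 remainder 1
9 ÷ 2 = 4 remainder 1
4 ÷ 2 = 2 remainder 0
2 ÷ 2 = 1 remainder 0
1 ÷ 2 = 0 remainder 1
Reading remainders bottom to top: 10011



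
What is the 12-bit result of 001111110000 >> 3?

Original: 001111110000 (decimal 1008)
Shift right by 3 positions
Drop the 3 low bits; fill with zeros on the left
Result: 000001111110 (decimal 126)
Equivalent: 1008 >> 3 = 1008 ÷ 2^3 = 126



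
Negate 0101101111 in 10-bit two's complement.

Original: 0101101111
Step 1 - Invert all bits: 1010010000
Step 2 - Add 1: 1010010001
Verification: 0101101111 + 1010010001 = 10000000000; discarding the end carry (carry out of the top bit) leaves the 10-bit value 0000000000, as required for x + (-x)



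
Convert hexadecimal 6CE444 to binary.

Convert each hex digit to 4 bits:
  6 = 0110
  C = 1100
  E = 1110
  4 = 0100
  4 = 0100
  4 = 0100
Concatenate: 011011001110010001000100



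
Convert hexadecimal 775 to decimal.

Expand by place value (powers of 16):
775 = 7 × 16^2 + 7 × 16^1 + 5 × 16^0
= 7 × 256 + 7 × 16 + 5 × 1
= 1792 + 112 + 5
= 1909



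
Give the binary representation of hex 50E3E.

Convert each hex digit to 4 bits:
  5 = 0101
  0 = 0000
  E = 1110
  3 = 0011
  E = 1110
Concatenate: 01010000111000111110



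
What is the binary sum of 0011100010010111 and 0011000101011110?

Add column by column from the right: bit + bit + carry-in; write the sum mod 2, carry 1 when the sum is 2 or 3.
carry:  0110000000111100
        0011100010010111
+       0011000101011110
------------------------
       00110100111110101
(the carry out of the leftmost column, 0, becomes the leading bit)
Decimal check:
  0011100010010111 = 8192 + 4096 + 2048 + 128 + 16 + 4 + 2 + 1 = 14487
  0011000101011110 = 8192 + 4096 + 256 + 64 + 16 + 8 + 4 + 2 = 12638
  14487 + 12638 = 27125, and 00110100111110101 = 16384 + 8192 + 2048 + 256 + 128 + 64 + 32 + 16 + 4 + 1 = 27125 ✓



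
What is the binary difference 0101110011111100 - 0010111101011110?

Method 1 - Direct subtraction (column by column from the right: bit − bit − borrow-in; if negative, add 2 and borrow 1 from the next column):
borrow: 0101111000111100
        0101110011111100
-       0010111101011110
------------------------
        0010110110011110

Method 2 - Add two's complement:
Two's complement of 0010111101011110: invert → 1101000010100001, add 1 → 1101000010100010
  0101110011111100
+ 1101000010100010
------------------
 10010110110011110  (end carry out of the top bit = 1)
Discarding the end carry: 0010110110011110
Decimal check:
  0101110011111100 = 16384 + 4096 + 2048 + 1024 + 128 + 64 + 32 + 16 + 8 + 4 = 23804
  0010111101011110 = 8192 + 2048 + 1024 + 512 + 256 + 64 + 16 + 8 + 4 + 2 = 12126
  23804 - 12126 = 11678, and 0010110110011110 = 8192 + 2048 + 1024 + 256 + 128 + 16 + 8 + 4 + 2 = 11678 ✓



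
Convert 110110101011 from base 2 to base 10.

Sum of powers of 2 for each 1-bit:
2^0 + 2^1 + 2^3 + 2^5 + 2^7 + 2^8 + 2^10 + 2^11
= 1 + 2 + 8 + 32 + 128 + 256 + 1024 + 2048
= 3499



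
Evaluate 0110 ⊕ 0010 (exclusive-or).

XOR: 1 when bits differ
  0110
^ 0010
------
  0100
Decimal: 6 ^ 2 = 4



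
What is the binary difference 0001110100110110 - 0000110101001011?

Method 1 - Direct subtraction (column by column from the right: bit − bit − borrow-in; if negative, add 2 and borrow 1 from the next column):
borrow: 0001111110010110
        0001110100110110
-       0000110101001011
------------------------
        0000111111101011

Method 2 - Add two's complement:
Two's complement of 0000110101001011: invert → 1111001010110100, add 1 → 1111001010110101
  0001110100110110
+ 1111001010110101
------------------
 10000111111101011  (end carry out of the top bit = 1)
Discarding the end carry: 0000111111101011
Decimal check:
  0001110100110110 = 4096 + 2048 + 1024 + 256 + 32 + 16 + 4 + 2 = 7478
  0000110101001011 = 2048 + 1024 + 256 + 64 + 8 + 2 + 1 = 3403
  7478 - 3403 = 4075, and 0000111111101011 = 2048 + 1024 + 512 + 256 + 128 + 64 + 32 + 8 + 2 + 1 = 4075 ✓



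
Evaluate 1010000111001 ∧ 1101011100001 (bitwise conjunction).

AND: 1 only when both bits are 1
  1010000111001
& 1101011100001
---------------
  1000000100001
Decimal: 5177 & 6881 = 4129



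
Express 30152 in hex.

Using repeated division by 16 (digits 10–15 are A–F):
30152 ÷ 16 = 1884 remainder 8
1884 ÷ 16 = 117 remainder 12 (C)
117 ÷ 16 = 7 remainder 5
7 ÷ 16 = 0 remainder 7
Reading remainders bottom to top: 75C8



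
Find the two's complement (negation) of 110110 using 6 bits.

Original (sign bit 1, negative): 110110
Step 1 - Invert all bits: 001001
Step 2 - Add 1: 001010
Verification: 110110 + 001010 = 1000000; discarding the end carry (carry out of the top bit) leaves the 6-bit value 000000, as required for x + (-x)



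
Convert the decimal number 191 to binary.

Using repeated division by 2:
191 ÷ 2 = 95 remainder 1
95 ÷ 2 = 47 remainder 1
47 ÷ 2 = 23 remainder 1
23 ÷ 2 = 11 remainder 1
11 ÷ 2 = 5 remainder 1
5 ÷ 2 = 2 remainder 1
2 ÷ 2 = 1 remainder 0
1 ÷ 2 = 0 remainder 1
Reading remainders bottom to top: 10111111



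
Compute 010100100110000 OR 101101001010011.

OR: 1 when either bit is 1
  010100100110000
| 101101001010011
-----------------
  111101101110011
Decimal: 10544 | 23123 = 31603



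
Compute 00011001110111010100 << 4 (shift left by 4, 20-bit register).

Original: 00011001110111010100 (decimal 105940)
Shift left by 4 positions
Append 4 zeros on the right and drop the 4 high bits that overflow the 20-bit width
Result: 10011101110101000000 (decimal 646464)
Equivalent: 105940 << 4 = 105940 × 2^4 = 1695040, truncated to 20 bits = 646464



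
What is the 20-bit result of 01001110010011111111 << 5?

Original: 01001110010011111111 (decimal 320767)
Shift left by 5 positions
Append 5 zeros on the right and drop the 5 high bits that overflow the 20-bit width
Result: 11001001111111100000 (decimal 827360)
Equivalent: 320767 << 5 = 320767 × 2^5 = 10264544, truncated to 20 bits = 827360



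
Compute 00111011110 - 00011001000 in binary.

Method 1 - Direct subtraction (column by column from the right: bit − bit − borrow-in; if negative, add 2 and borrow 1 from the next column):
borrow: 00000000000
        00111011110
-       00011001000
-------------------
        00100010110

Method 2 - Add two's complement:
Two's complement of 00011001000: invert → 11100110111, add 1 → 11100111000
  00111011110
+ 11100111000
-------------
 100100010110  (end carry out of the top bit = 1)
Discarding the end carry: 00100010110
Decimal check:
  00111011110 = 256 + 128 + 64 + 16 + 8 + 4 + 2 = 478
  00011001000 = 128 + 64 + 8 = 200
  478 - 200 = 278, and 00100010110 = 256 + 16 + 4 + 2 = 278 ✓



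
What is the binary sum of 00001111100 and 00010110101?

Add column by column from the right: bit + bit + carry-in; write the sum mod 2, carry 1 when the sum is 2 or 3.
carry:  00111111000
        00001111100
+       00010110101
-------------------
       000100110001
(the carry out of the leftmost column, 0, becomes the leading bit)
Decimal check:
  00001111100 = 64 + 32 + 16 + 8 + 4 = 124
  00010110101 = 128 + 32 + 16 + 4 + 1 = 181
  124 + 181 = 305, and 000100110001 = 256 + 32 + 16 + 1 = 305 ✓



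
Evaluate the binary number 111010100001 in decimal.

Sum of powers of 2 for each 1-bit:
2^0 + 2^5 + 2^7 + 2^9 + 2^10 + 2^11
= 1 + 32 + 128 + 512 + 1024 + 2048
= 3745



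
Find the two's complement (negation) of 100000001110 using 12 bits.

Original (sign bit 1, negative): 100000001110
Step 1 - Invert all bits: 011111110001
Step 2 - Add 1: 011111110010
Verification: 100000001110 + 011111110010 = 1000000000000; discarding the end carry (carry out of the top bit) leaves the 12-bit value 000000000000, as required for x + (-x)



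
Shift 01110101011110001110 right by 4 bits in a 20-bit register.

Original: 01110101011110001110 (decimal 481166)
Shift right by 4 positions
Drop the 4 low bits; fill with zeros on the left
Result: 00000111010101111000 (decimal 30072)
Equivalent: 481166 >> 4 = 481166 ÷ 2^4 = 30072



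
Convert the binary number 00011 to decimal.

Sum of powers of 2 for each 1-bit:
2^0 + 2^1
= 1 + 2
= 3

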